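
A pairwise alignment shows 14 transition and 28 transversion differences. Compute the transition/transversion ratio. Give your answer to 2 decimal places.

R = 14/28 = 0.50.

0.50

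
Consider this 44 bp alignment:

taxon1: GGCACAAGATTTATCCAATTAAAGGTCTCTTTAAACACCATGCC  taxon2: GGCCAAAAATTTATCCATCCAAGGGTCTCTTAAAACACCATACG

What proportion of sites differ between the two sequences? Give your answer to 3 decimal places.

0.227

The sequences differ at 10 of 44 positions (sites 4, 5, 8, 18, 19, 20, 23, 32, 42, 44).
p = 10/44 = 0.227272… ≈ 0.227 (to 3 d.p.).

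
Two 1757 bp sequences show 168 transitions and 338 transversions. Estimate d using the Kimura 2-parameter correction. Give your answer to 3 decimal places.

0.363

P = 168/1757 ≈ 0.095618 and Q = 338/1757 ≈ 0.192373.
Under the Kimura two-parameter model, d = −½ ln(1 − 2P − Q) − ¼ ln(1 − 2Q).
1 − 2P − Q = 0.616391, giving −½ ln(0.616391) = 0.241937.
1 − 2Q = 0.615254, giving −¼ ln(0.615254) = 0.121430.
d = 0.241937 + 0.121430 = 0.363367.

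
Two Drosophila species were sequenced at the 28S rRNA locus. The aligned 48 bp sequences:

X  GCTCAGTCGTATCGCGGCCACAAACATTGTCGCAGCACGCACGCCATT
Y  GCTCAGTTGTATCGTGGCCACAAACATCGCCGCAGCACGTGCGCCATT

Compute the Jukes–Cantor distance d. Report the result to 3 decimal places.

The sequences differ at 6 of 48 sites (8, 15, 28, 30, 40, 41), so p = 6/48 = 0.125.
d = −(3/4) ln(1 − 4p/3) = −0.75 ln(1 − 0.166667) = −0.75 ln(0.833333)
  = −0.75 × (-0.182322) = 0.136742 substitutions/site.

0.137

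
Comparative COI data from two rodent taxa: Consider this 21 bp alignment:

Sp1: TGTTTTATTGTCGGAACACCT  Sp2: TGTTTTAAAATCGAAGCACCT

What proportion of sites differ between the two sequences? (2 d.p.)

The sequences differ at 5 of 21 positions (sites 8, 9, 10, 14, 16).
p = 5/21 = 0.238095… ≈ 0.24 (to 2 d.p.).

0.24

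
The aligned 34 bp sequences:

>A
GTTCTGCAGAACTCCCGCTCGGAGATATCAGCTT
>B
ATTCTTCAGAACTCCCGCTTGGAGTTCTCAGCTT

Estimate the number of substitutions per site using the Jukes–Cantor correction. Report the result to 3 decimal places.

The sequences differ at 5 of 34 sites (1, 6, 20, 25, 27), so p = 5/34 ≈ 0.147059.
d = −(3/4) ln(1 − 4p/3) = −0.75 ln(1 − 0.196079) = −0.75 ln(0.803921)
  = −0.75 × (-0.218254) = 0.163691 substitutions/site.

0.164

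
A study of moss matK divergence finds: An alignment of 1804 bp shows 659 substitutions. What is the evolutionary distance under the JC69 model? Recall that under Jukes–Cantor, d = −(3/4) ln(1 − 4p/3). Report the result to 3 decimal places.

p = 659/1804 ≈ 0.365299.
d = −(3/4) ln(1 − 4p/3) = −0.75 ln(1 − 0.487065) = −0.75 ln(0.512935)
  = −0.75 × (-0.667606) = 0.500705 substitutions/site.

0.501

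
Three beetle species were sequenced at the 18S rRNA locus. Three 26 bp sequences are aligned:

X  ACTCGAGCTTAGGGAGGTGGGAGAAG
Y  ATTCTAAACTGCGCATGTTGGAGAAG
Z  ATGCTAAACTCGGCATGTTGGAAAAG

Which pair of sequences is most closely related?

X–Y: 10/26 differ, p = 0.385, d = 0.539.
X–Z: 11/26 differ, p = 0.423, d = 0.623.
Y–Z: 4/26 differ, p = 0.154, d = 0.172.
The smallest distance is between Y and Z.

Y and Z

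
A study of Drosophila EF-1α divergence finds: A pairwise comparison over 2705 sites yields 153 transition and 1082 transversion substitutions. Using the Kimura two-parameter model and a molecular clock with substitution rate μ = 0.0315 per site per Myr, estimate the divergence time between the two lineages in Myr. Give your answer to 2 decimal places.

P = 153/2705 ≈ 0.056562 and Q = 1082/2705 = 0.4.
Under the Kimura two-parameter model, d = −½ ln(1 − 2P − Q) − ¼ ln(1 − 2Q).
1 − 2P − Q = 0.486876, giving −½ ln(0.486876) = 0.359873.
1 − 2Q = 0.2, giving −¼ ln(0.2) = 0.402359.
d = 0.359873 + 0.402359 = 0.762232.
Under a molecular clock d = 2μt, so t = d/(2μ) = 0.762232 / (2 × 0.0315) = 12.10 Myr.

12.10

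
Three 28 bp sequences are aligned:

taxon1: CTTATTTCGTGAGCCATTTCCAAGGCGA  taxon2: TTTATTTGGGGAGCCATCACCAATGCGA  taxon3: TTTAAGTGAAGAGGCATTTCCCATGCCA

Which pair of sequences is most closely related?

taxon1 and taxon2

taxon1–taxon2: 6/28 differ, p = 0.214, d = 0.252.
taxon1–taxon3: 10/28 differ, p = 0.357, d = 0.485.
taxon2–taxon3: 9/28 differ, p = 0.321, d = 0.420.
The smallest distance is between taxon1 and taxon2.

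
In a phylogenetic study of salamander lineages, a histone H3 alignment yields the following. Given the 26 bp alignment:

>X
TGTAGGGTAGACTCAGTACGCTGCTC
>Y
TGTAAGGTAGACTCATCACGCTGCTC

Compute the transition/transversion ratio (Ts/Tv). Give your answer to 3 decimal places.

2.000

Transitions are A↔G and C↔T; transversions are all other mismatches.
Transitions: 2. Transversions: 1.
R = 2/1 = 2.000.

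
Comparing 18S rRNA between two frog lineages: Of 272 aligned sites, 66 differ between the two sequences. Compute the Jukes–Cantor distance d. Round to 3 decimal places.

0.293

p = 66/272 ≈ 0.242647.
d = −(3/4) ln(1 − 4p/3) = −0.75 ln(1 − 0.323529) = −0.75 ln(0.676471)
  = −0.75 × (-0.390866) = 0.293150 substitutions/site.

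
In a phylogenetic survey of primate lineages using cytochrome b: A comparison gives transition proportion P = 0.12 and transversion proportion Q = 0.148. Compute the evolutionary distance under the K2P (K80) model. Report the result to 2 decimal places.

0.33

Under the Kimura two-parameter model, d = −½ ln(1 − 2P − Q) − ¼ ln(1 − 2Q).
1 − 2P − Q = 0.612, giving −½ ln(0.612) = 0.245511.
1 − 2Q = 0.704, giving −¼ ln(0.704) = 0.087744.
d = 0.245511 + 0.087744 = 0.333255.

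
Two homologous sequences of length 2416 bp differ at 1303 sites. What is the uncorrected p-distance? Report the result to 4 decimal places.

0.5393

p = 1303/2416 = 0.539321… ≈ 0.5393 (to 4 d.p.).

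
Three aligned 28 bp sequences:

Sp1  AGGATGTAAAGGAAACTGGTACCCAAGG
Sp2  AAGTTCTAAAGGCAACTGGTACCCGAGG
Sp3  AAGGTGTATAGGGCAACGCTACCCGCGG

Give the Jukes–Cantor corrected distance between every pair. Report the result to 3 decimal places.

d(Sp1,Sp2) = 0.204, d(Sp1,Sp3) = 0.485, d(Sp2,Sp3) = 0.420

Sp1–Sp2: 5/28 sites differ → p ≈ 0.178571, d = −0.75 ln(1 − 0.238095) = 0.203950 ≈ 0.204.
Sp1–Sp3: 10/28 sites differ → p ≈ 0.357143, d = −0.75 ln(1 − 0.476191) = 0.484971 ≈ 0.485.
Sp2–Sp3: 9/28 sites differ → p ≈ 0.321429, d = −0.75 ln(1 − 0.428572) = 0.419713 ≈ 0.420.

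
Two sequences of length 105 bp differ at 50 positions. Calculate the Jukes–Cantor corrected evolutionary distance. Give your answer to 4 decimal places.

0.7557

p = 50/105 ≈ 0.47619.
d = −(3/4) ln(1 − 4p/3) = −0.75 ln(1 − 0.63492) = −0.75 ln(0.36508)
  = −0.75 × (-1.007639) = 0.755729 substitutions/site.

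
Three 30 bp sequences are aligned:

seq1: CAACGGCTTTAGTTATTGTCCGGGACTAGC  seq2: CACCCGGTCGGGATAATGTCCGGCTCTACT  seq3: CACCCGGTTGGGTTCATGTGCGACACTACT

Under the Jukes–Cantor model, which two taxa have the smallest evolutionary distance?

seq2 and seq3

seq1–seq2: 12/30 differ, p = 0.400, d = 0.572.
seq1–seq3: 12/30 differ, p = 0.400, d = 0.572.
seq2–seq3: 6/30 differ, p = 0.200, d = 0.233.
The smallest distance is between seq2 and seq3.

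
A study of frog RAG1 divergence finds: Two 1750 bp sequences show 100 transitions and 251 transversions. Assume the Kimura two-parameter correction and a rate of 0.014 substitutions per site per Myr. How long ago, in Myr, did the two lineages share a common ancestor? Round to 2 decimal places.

8.34

P = 100/1750 ≈ 0.057143 and Q = 251/1750 ≈ 0.143429.
Under the Kimura two-parameter model, d = −½ ln(1 − 2P − Q) − ¼ ln(1 − 2Q).
1 − 2P − Q = 0.742285, giving −½ ln(0.742285) = 0.149011.
1 − 2Q = 0.713142, giving −¼ ln(0.713142) = 0.084519.
d = 0.149011 + 0.084519 = 0.233530.
Under a molecular clock d = 2μt, so t = d/(2μ) = 0.233530 / (2 × 0.014) = 8.34 Myr.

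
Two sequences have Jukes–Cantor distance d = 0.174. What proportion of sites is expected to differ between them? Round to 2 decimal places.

p = (3/4)(1 − e^(−4d/3)) = 0.75 × (1 − e^(-0.232)) = 0.75 × (1 − 0.792946) = 0.155291.

0.16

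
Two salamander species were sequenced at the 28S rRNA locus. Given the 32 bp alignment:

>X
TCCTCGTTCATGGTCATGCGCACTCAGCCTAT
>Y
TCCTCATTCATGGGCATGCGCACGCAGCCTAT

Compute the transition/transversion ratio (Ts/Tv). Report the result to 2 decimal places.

0.50

Transitions are A↔G and C↔T; transversions are all other mismatches.
Transitions: 1. Transversions: 2.
R = 1/2 = 0.50.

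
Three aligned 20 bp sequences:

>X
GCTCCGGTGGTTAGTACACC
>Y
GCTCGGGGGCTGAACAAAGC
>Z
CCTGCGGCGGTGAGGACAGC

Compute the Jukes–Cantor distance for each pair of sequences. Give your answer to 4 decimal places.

X–Y: 8/20 sites differ → p = 0.4, d = −0.75 ln(1 − 0.533333) = 0.571605 ≈ 0.5716.
X–Z: 6/20 sites differ → p = 0.3, d = −0.75 ln(1 − 0.4) = 0.383119 ≈ 0.3831.
Y–Z: 8/20 sites differ → p = 0.4, d = −0.75 ln(1 − 0.533333) = 0.571605 ≈ 0.5716.

d(X,Y) = 0.5716, d(X,Z) = 0.3831, d(Y,Z) = 0.5716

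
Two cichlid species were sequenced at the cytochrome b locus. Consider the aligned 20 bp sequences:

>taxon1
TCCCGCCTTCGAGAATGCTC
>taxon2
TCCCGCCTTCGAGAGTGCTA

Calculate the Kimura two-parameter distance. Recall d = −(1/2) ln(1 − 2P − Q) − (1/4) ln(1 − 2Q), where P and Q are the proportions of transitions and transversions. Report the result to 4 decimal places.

0.1076

Of 20 sites, 1 differences are transitions and 1 are transversions, so P = 1/20 = 0.05 and Q = 1/20 = 0.05.
Under the Kimura two-parameter model, d = −½ ln(1 − 2P − Q) − ¼ ln(1 − 2Q).
1 − 2P − Q = 0.85, giving −½ ln(0.85) = 0.081259.
1 − 2Q = 0.9, giving −¼ ln(0.9) = 0.026340.
d = 0.081259 + 0.026340 = 0.107599.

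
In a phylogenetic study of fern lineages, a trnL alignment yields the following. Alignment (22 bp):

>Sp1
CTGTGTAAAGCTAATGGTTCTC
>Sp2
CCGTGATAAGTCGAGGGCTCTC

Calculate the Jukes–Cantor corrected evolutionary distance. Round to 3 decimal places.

The sequences differ at 8 of 22 sites (2, 6, 7, 11, 12, 13, 15, 18), so p = 8/22 ≈ 0.363636.
d = −(3/4) ln(1 − 4p/3) = −0.75 ln(1 − 0.484848) = −0.75 ln(0.515152)
  = −0.75 × (-0.663293) = 0.497470 substitutions/site.

0.497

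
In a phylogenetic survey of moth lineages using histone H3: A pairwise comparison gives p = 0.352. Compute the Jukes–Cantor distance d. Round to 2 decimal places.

d = −(3/4) ln(1 − 4p/3) = −0.75 ln(1 − 0.469333) = −0.75 ln(0.530667)
  = −0.75 × (-0.633621) = 0.475216 substitutions/site.

0.48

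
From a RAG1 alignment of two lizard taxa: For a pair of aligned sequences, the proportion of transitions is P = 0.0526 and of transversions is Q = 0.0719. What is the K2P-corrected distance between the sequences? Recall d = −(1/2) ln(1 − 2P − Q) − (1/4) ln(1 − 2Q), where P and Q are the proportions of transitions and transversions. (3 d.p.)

Under the Kimura two-parameter model, d = −½ ln(1 − 2P − Q) − ¼ ln(1 − 2Q).
1 − 2P − Q = 0.8229, giving −½ ln(0.8229) = 0.097460.
1 − 2Q = 0.8562, giving −¼ ln(0.8562) = 0.038813.
d = 0.097460 + 0.038813 = 0.136273.

0.136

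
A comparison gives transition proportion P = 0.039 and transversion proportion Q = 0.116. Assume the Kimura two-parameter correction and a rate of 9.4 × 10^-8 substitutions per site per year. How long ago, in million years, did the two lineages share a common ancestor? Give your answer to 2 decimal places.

0.92

Under the Kimura two-parameter model, d = −½ ln(1 − 2P − Q) − ¼ ln(1 − 2Q).
1 − 2P − Q = 0.806, giving −½ ln(0.806) = 0.107836.
1 − 2Q = 0.768, giving −¼ ln(0.768) = 0.065991.
d = 0.107836 + 0.065991 = 0.173827.
Under a molecular clock d = 2μt, so t = d/(2μ) = 0.173827 / (2 × 9.4 × 10^-8) = 0.92 million years.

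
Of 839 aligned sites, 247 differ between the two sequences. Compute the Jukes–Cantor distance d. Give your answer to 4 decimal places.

0.3738

p = 247/839 ≈ 0.294398.
d = −(3/4) ln(1 − 4p/3) = −0.75 ln(1 − 0.392531) = −0.75 ln(0.607469)
  = −0.75 × (-0.498454) = 0.373841 substitutions/site.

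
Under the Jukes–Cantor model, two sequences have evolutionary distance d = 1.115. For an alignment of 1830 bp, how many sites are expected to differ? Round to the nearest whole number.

Invert JC69: p = (3/4)(1 − e^(−4d/3)) = 0.75 × (1 − e^(-1.486667)) = 0.75 × (1 − 0.226125) = 0.580406.
Expected differing sites = pL ≈ 0.580406 × 1830 = 1062.14298 ≈ 1062.

1062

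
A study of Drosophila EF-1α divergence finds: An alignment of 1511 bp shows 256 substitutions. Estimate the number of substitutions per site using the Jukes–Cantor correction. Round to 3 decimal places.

p = 256/1511 ≈ 0.169424.
d = −(3/4) ln(1 − 4p/3) = −0.75 ln(1 − 0.225899) = −0.75 ln(0.774101)
  = −0.75 × (-0.256053) = 0.192040 substitutions/site.

0.192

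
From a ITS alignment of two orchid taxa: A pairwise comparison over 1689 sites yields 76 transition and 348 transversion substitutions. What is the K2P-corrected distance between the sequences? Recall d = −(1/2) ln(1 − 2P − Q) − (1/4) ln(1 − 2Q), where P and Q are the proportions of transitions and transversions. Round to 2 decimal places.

0.31

P = 76/1689 ≈ 0.044997 and Q = 348/1689 ≈ 0.206039.
Under the Kimura two-parameter model, d = −½ ln(1 − 2P − Q) − ¼ ln(1 − 2Q).
1 − 2P − Q = 0.703967, giving −½ ln(0.703967) = 0.175512.
1 − 2Q = 0.587922, giving −¼ ln(0.587922) = 0.132790.
d = 0.175512 + 0.132790 = 0.308302.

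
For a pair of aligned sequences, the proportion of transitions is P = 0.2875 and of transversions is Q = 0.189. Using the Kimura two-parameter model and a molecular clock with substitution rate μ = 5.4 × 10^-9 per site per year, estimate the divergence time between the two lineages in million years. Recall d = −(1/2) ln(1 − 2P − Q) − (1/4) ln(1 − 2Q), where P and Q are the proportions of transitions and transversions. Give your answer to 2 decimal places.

77.84

Under the Kimura two-parameter model, d = −½ ln(1 − 2P − Q) − ¼ ln(1 − 2Q).
1 − 2P − Q = 0.236, giving −½ ln(0.236) = 0.721962.
1 − 2Q = 0.622, giving −¼ ln(0.622) = 0.118704.
d = 0.721962 + 0.118704 = 0.840666.
Under a molecular clock d = 2μt, so t = d/(2μ) = 0.840666 / (2 × 5.4 × 10^-9) = 77.84 million years.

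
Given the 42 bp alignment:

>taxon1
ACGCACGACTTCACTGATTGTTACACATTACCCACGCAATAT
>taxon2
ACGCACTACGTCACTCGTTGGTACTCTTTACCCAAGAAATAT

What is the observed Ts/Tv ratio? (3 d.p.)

0.125

Transitions are A↔G and C↔T; transversions are all other mismatches.
Transitions: 1. Transversions: 8.
R = 1/8 = 0.125.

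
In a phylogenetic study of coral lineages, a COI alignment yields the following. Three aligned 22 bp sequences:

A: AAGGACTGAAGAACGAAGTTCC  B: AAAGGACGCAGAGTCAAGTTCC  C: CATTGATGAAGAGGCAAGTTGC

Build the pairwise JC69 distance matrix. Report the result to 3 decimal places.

d(A,B) = 0.497, d(A,C) = 0.591, d(B,C) = 0.414

A–B: 8/22 sites differ → p ≈ 0.363636, d = −0.75 ln(1 − 0.484848) = 0.497470 ≈ 0.497.
A–C: 9/22 sites differ → p ≈ 0.409091, d = −0.75 ln(1 − 0.545455) = 0.591344 ≈ 0.591.
B–C: 7/22 sites differ → p ≈ 0.318182, d = −0.75 ln(1 − 0.424243) = 0.414052 ≈ 0.414.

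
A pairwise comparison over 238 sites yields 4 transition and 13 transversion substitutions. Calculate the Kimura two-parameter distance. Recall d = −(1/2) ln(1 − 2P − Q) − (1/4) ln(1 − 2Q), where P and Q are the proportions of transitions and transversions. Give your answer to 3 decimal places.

P = 4/238 ≈ 0.016807 and Q = 13/238 ≈ 0.054622.
Under the Kimura two-parameter model, d = −½ ln(1 − 2P − Q) − ¼ ln(1 − 2Q).
1 − 2P − Q = 0.911764, giving −½ ln(0.911764) = 0.046187.
1 − 2Q = 0.890756, giving −¼ ln(0.890756) = 0.028921.
d = 0.046187 + 0.028921 = 0.075108.

0.075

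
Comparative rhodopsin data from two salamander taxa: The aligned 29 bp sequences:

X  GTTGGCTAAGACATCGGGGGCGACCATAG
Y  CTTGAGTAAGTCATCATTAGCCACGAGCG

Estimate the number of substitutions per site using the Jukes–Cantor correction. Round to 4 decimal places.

The sequences differ at 12 of 29 sites, so p = 12/29 ≈ 0.413793.
d = −(3/4) ln(1 − 4p/3) = −0.75 ln(1 − 0.551724) = −0.75 ln(0.448276)
  = −0.75 × (-0.802346) = 0.601760 substitutions/site.

0.6018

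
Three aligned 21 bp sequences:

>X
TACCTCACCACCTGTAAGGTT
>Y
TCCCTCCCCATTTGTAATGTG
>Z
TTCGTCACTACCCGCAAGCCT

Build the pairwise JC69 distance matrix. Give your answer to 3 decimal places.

X–Y: 6/21 sites differ → p ≈ 0.285714, d = −0.75 ln(1 − 0.380952) = 0.359679 ≈ 0.360.
X–Z: 7/21 sites differ → p ≈ 0.333333, d = −0.75 ln(1 − 0.444444) = 0.440839 ≈ 0.441.
Y–Z: 12/21 sites differ → p ≈ 0.571429, d = −0.75 ln(1 − 0.761905) = 1.076314 ≈ 1.076.

d(X,Y) = 0.360, d(X,Z) = 0.441, d(Y,Z) = 1.076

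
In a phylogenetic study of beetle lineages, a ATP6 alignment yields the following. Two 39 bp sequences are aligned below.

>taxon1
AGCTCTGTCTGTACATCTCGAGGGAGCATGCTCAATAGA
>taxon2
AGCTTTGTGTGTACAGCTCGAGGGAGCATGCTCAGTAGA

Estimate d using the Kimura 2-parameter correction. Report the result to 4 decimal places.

0.1106

Of 39 sites, 2 differences are transitions and 2 are transversions, so P = 2/39 ≈ 0.051282 and Q = 2/39 ≈ 0.051282.
Under the Kimura two-parameter model, d = −½ ln(1 − 2P − Q) − ¼ ln(1 − 2Q).
1 − 2P − Q = 0.846154, giving −½ ln(0.846154) = 0.083527.
1 − 2Q = 0.897436, giving −¼ ln(0.897436) = 0.027053.
d = 0.083527 + 0.027053 = 0.110580.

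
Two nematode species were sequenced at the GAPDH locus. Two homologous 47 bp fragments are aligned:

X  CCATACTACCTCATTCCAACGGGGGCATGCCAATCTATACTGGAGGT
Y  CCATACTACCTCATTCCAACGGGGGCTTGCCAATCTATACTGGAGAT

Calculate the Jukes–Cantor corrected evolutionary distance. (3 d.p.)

The sequences differ at 2 of 47 sites (27, 46), so p = 2/47 ≈ 0.042553.
d = −(3/4) ln(1 − 4p/3) = −0.75 ln(1 − 0.056737) = −0.75 ln(0.943263)
  = −0.75 × (-0.058410) = 0.043808 substitutions/site.

0.044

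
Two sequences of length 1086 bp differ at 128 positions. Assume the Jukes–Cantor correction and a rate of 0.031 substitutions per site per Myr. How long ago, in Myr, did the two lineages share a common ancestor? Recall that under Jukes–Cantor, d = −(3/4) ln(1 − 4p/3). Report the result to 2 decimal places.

p = 128/1086 ≈ 0.117864.
d = −(3/4) ln(1 − 4p/3) = −0.75 ln(1 − 0.157152) = −0.75 ln(0.842848)
  = −0.75 × (-0.170969) = 0.128227 substitutions/site.
Under a molecular clock d = 2μt, so t = d/(2μ) = 0.128227 / (2 × 0.031) = 2.07 Myr.

2.07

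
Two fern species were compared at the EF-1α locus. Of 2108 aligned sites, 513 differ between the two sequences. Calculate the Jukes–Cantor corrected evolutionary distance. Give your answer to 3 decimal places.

p = 513/2108 ≈ 0.243359.
d = −(3/4) ln(1 − 4p/3) = −0.75 ln(1 − 0.324479) = −0.75 ln(0.675521)
  = −0.75 × (-0.392271) = 0.294203 substitutions/site.

0.294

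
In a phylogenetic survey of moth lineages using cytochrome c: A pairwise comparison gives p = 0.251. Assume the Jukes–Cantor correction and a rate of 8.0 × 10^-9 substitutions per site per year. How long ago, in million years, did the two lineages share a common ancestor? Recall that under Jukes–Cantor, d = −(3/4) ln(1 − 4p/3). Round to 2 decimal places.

19.10

d = −(3/4) ln(1 − 4p/3) = −0.75 ln(1 − 0.334667) = −0.75 ln(0.665333)
  = −0.75 × (-0.407468) = 0.305601 substitutions/site.
Under a molecular clock d = 2μt, so t = d/(2μ) = 0.305601 / (2 × 8.0 × 10^-9) = 19.10 million years.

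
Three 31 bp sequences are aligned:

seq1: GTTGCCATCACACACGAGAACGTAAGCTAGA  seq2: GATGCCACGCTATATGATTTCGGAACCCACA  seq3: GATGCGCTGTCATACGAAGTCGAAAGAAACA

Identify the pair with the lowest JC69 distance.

seq1–seq2: 14/31 differ, p = 0.452, d = 0.691.
seq1–seq3: 13/31 differ, p = 0.419, d = 0.614.
seq2–seq3: 12/31 differ, p = 0.387, d = 0.544.
The smallest distance is between seq2 and seq3.

seq2 and seq3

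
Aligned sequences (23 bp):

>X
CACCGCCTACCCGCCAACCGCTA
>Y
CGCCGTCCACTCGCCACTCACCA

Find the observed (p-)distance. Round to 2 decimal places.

0.35

The sequences differ at 8 of 23 positions (sites 2, 6, 8, 11, 17, 18, 20, 22).
p = 8/23 = 0.347826… ≈ 0.35 (to 2 d.p.).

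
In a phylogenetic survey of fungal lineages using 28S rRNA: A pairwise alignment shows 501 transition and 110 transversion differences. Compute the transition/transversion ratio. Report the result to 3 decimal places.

R = 501/110 = 4.554545… ≈ 4.555 (to 3 d.p.).

4.555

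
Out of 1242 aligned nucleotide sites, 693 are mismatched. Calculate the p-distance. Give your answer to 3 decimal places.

p = 693/1242 = 0.557971… ≈ 0.558 (to 3 d.p.).

0.558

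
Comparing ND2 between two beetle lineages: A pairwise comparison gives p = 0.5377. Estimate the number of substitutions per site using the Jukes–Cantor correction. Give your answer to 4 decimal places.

0.9466

d = −(3/4) ln(1 − 4p/3) = −0.75 ln(1 − 0.716933) = −0.75 ln(0.283067)
  = −0.75 × (-1.262072) = 0.946554 substitutions/site.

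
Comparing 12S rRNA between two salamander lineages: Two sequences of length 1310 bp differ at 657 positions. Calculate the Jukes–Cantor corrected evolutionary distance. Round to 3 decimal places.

0.829

p = 657/1310 ≈ 0.501527.
d = −(3/4) ln(1 − 4p/3) = −0.75 ln(1 − 0.668703) = −0.75 ln(0.331297)
  = −0.75 × (-1.104740) = 0.828555 substitutions/site.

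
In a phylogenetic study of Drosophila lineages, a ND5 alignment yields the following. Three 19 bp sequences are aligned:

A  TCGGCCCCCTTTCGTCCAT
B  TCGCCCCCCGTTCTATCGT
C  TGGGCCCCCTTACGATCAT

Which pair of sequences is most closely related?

A and C

A–B: 6/19 differ, p = 0.316, d = 0.410.
A–C: 4/19 differ, p = 0.211, d = 0.247.
B–C: 6/19 differ, p = 0.316, d = 0.410.
The smallest distance is between A and C.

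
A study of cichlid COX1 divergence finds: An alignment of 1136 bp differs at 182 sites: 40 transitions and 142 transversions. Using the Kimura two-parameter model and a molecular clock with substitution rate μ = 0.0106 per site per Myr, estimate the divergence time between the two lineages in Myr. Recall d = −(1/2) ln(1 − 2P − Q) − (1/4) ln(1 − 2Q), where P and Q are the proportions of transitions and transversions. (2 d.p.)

8.52

P = 40/1136 ≈ 0.035211 and Q = 142/1136 = 0.125.
Under the Kimura two-parameter model, d = −½ ln(1 − 2P − Q) − ¼ ln(1 − 2Q).
1 − 2P − Q = 0.804578, giving −½ ln(0.804578) = 0.108719.
1 − 2Q = 0.75, giving −¼ ln(0.75) = 0.071921.
d = 0.108719 + 0.071921 = 0.180640.
Under a molecular clock d = 2μt, so t = d/(2μ) = 0.180640 / (2 × 0.0106) = 8.52 Myr.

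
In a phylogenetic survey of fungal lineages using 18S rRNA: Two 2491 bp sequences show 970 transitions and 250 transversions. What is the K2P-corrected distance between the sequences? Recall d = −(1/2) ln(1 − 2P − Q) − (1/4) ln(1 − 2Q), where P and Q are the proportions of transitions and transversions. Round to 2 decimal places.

1.11

P = 970/2491 ≈ 0.389402 and Q = 250/2491 ≈ 0.100361.
Under the Kimura two-parameter model, d = −½ ln(1 − 2P − Q) − ¼ ln(1 − 2Q).
1 − 2P − Q = 0.120835, giving −½ ln(0.120835) = 1.056665.
1 − 2Q = 0.799278, giving −¼ ln(0.799278) = 0.056012.
d = 1.056665 + 0.056012 = 1.112677.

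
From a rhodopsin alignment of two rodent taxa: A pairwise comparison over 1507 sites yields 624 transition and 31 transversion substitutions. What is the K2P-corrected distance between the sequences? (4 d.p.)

P = 624/1507 ≈ 0.414068 and Q = 31/1507 ≈ 0.020571.
Under the Kimura two-parameter model, d = −½ ln(1 − 2P − Q) − ¼ ln(1 − 2Q).
1 − 2P − Q = 0.151293, giving −½ ln(0.151293) = 0.944268.
1 − 2Q = 0.958858, giving −¼ ln(0.958858) = 0.010503.
d = 0.944268 + 0.010503 = 0.954771.

0.9548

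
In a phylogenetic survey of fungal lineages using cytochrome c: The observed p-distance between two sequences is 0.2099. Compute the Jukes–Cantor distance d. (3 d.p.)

0.246

d = −(3/4) ln(1 − 4p/3) = −0.75 ln(1 − 0.279867) = −0.75 ln(0.720133)
  = −0.75 × (-0.328319) = 0.246239 substitutions/site.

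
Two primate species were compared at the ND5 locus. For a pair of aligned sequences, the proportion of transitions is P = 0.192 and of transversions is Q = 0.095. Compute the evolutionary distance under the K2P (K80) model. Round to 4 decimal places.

0.3787

Under the Kimura two-parameter model, d = −½ ln(1 − 2P − Q) − ¼ ln(1 − 2Q).
1 − 2P − Q = 0.521, giving −½ ln(0.521) = 0.326003.
1 − 2Q = 0.81, giving −¼ ln(0.81) = 0.052680.
d = 0.326003 + 0.052680 = 0.378683.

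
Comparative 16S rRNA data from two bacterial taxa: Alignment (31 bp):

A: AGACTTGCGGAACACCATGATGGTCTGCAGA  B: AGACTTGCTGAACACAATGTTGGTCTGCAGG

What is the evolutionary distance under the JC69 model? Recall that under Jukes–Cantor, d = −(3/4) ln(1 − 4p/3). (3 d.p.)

0.142

The sequences differ at 4 of 31 sites (9, 16, 20, 31), so p = 4/31 ≈ 0.129032.
d = −(3/4) ln(1 − 4p/3) = −0.75 ln(1 − 0.172043) = −0.75 ln(0.827957)
  = −0.75 × (-0.188794) = 0.141596 substitutions/site.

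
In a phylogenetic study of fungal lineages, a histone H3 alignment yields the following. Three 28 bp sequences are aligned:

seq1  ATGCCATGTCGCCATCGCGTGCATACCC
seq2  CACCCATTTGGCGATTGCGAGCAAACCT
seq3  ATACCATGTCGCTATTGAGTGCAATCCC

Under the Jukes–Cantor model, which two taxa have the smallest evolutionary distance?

seq1 and seq3

seq1–seq2: 10/28 differ, p = 0.357, d = 0.485.
seq1–seq3: 6/28 differ, p = 0.214, d = 0.252.
seq2–seq3: 10/28 differ, p = 0.357, d = 0.485.
The smallest distance is between seq1 and seq3.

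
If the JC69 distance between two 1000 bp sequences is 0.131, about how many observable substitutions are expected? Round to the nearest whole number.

Invert JC69: p = (3/4)(1 − e^(−4d/3)) = 0.75 × (1 − e^(-0.174667)) = 0.75 × (1 − 0.839737) = 0.120197.
Expected differing sites = pL ≈ 0.120197 × 1000 = 120.197 ≈ 120.

120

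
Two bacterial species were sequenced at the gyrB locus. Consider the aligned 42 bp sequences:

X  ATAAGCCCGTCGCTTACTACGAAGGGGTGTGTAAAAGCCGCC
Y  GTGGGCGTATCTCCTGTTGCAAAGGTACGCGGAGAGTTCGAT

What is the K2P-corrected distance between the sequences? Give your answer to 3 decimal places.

Of 42 sites, 17 differences are transitions and 6 are transversions, so P = 17/42 ≈ 0.404762 and Q = 6/42 ≈ 0.142857.
Under the Kimura two-parameter model, d = −½ ln(1 − 2P − Q) − ¼ ln(1 − 2Q).
1 − 2P − Q = 0.047619, giving −½ ln(0.047619) = 1.522262.
1 − 2Q = 0.714286, giving −¼ ln(0.714286) = 0.084118.
d = 1.522262 + 0.084118 = 1.606380.

1.606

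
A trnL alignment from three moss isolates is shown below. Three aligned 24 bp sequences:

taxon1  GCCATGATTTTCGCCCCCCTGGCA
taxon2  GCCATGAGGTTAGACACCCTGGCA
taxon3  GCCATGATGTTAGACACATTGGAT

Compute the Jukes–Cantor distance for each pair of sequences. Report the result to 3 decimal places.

taxon1–taxon2: 5/24 sites differ → p ≈ 0.208333, d = −0.75 ln(1 − 0.277777) = 0.244066 ≈ 0.244.
taxon1–taxon3: 8/24 sites differ → p ≈ 0.333333, d = −0.75 ln(1 − 0.444444) = 0.440839 ≈ 0.441.
taxon2–taxon3: 5/24 sites differ → p ≈ 0.208333, d = −0.75 ln(1 − 0.277777) = 0.244066 ≈ 0.244.

d(taxon1,taxon2) = 0.244, d(taxon1,taxon3) = 0.441, d(taxon2,taxon3) = 0.244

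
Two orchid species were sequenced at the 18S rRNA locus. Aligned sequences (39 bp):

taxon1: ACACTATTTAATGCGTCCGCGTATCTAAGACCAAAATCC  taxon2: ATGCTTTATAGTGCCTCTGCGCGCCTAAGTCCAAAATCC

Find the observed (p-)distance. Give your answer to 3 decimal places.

The sequences differ at 11 of 39 positions.
p = 11/39 = 0.282051… ≈ 0.282 (to 3 d.p.).

0.282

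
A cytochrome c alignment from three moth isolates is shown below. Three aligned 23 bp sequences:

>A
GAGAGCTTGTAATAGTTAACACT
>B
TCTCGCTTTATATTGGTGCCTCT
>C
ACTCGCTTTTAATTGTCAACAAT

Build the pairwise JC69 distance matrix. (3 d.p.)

d(A,B) = 0.892, d(A,C) = 0.467, d(B,C) = 0.553

A–B: 12/23 sites differ → p ≈ 0.521739, d = −0.75 ln(1 − 0.695652) = 0.892188 ≈ 0.892.
A–C: 8/23 sites differ → p ≈ 0.347826, d = −0.75 ln(1 − 0.463768) = 0.467391 ≈ 0.467.
B–C: 9/23 sites differ → p ≈ 0.391304, d = −0.75 ln(1 − 0.521739) = 0.553199 ≈ 0.553.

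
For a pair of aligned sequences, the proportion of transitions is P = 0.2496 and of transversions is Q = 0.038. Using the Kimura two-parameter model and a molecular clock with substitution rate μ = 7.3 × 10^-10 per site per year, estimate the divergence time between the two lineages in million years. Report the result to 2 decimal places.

Under the Kimura two-parameter model, d = −½ ln(1 − 2P − Q) − ¼ ln(1 − 2Q).
1 − 2P − Q = 0.4628, giving −½ ln(0.4628) = 0.385230.
1 − 2Q = 0.924, giving −¼ ln(0.924) = 0.019761.
d = 0.385230 + 0.019761 = 0.404991.
Under a molecular clock d = 2μt, so t = d/(2μ) = 0.404991 / (2 × 7.3 × 10^-10) = 277.39 million years.

277.39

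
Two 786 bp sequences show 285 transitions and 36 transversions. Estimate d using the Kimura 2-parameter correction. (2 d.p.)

P = 285/786 ≈ 0.362595 and Q = 36/786 ≈ 0.045802.
Under the Kimura two-parameter model, d = −½ ln(1 − 2P − Q) − ¼ ln(1 − 2Q).
1 − 2P − Q = 0.229008, giving −½ ln(0.229008) = 0.736999.
1 − 2Q = 0.908396, giving −¼ ln(0.908396) = 0.024019.
d = 0.736999 + 0.024019 = 0.761018.

0.76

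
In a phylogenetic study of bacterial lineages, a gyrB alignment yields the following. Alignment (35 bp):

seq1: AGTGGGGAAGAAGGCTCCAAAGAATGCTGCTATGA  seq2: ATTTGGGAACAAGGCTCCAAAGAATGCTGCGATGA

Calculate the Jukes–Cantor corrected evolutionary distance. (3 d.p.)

The sequences differ at 4 of 35 sites (2, 4, 10, 31), so p = 4/35 ≈ 0.114286.
d = −(3/4) ln(1 − 4p/3) = −0.75 ln(1 − 0.152381) = −0.75 ln(0.847619)
  = −0.75 × (-0.165324) = 0.123993 substitutions/site.

0.124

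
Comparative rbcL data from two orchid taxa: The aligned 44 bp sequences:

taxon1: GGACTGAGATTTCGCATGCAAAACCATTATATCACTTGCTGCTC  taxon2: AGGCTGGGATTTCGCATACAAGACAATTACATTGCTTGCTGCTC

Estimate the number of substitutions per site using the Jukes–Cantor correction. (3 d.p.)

The sequences differ at 9 of 44 sites (1, 3, 7, 18, 22, 25, 30, 33, 34), so p = 9/44 ≈ 0.204545.
d = −(3/4) ln(1 − 4p/3) = −0.75 ln(1 − 0.272727) = −0.75 ln(0.727273)
  = −0.75 × (-0.318453) = 0.238840 substitutions/site.

0.239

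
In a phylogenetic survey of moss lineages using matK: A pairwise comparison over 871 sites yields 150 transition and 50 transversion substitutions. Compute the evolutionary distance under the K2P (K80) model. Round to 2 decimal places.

P = 150/871 ≈ 0.172216 and Q = 50/871 ≈ 0.057405.
Under the Kimura two-parameter model, d = −½ ln(1 − 2P − Q) − ¼ ln(1 − 2Q).
1 − 2P − Q = 0.598163, giving −½ ln(0.598163) = 0.256946.
1 − 2Q = 0.88519, giving −¼ ln(0.88519) = 0.030488.
d = 0.256946 + 0.030488 = 0.287434.

0.29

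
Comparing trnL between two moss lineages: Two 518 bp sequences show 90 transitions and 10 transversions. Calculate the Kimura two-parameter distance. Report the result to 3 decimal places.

P = 90/518 ≈ 0.173745 and Q = 10/518 ≈ 0.019305.
Under the Kimura two-parameter model, d = −½ ln(1 − 2P − Q) − ¼ ln(1 − 2Q).
1 − 2P − Q = 0.633205, giving −½ ln(0.633205) = 0.228481.
1 − 2Q = 0.96139, giving −¼ ln(0.96139) = 0.009844.
d = 0.228481 + 0.009844 = 0.238325.

0.238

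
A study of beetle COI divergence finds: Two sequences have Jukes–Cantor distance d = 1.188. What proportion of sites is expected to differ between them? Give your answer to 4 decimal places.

p = (3/4)(1 − e^(−4d/3)) = 0.75 × (1 − e^(-1.584)) = 0.75 × (1 − 0.205153) = 0.596135.

0.5961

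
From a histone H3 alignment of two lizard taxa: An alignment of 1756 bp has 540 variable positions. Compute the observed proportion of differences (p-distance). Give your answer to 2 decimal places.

p = 540/1756 = 0.307517… ≈ 0.31 (to 2 d.p.).

0.31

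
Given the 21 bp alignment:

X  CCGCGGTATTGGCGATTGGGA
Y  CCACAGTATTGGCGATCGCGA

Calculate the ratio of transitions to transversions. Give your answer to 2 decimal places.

3.00

Transitions are A↔G and C↔T; transversions are all other mismatches.
Transitions: 3. Transversions: 1.
R = 3/1 = 3.00.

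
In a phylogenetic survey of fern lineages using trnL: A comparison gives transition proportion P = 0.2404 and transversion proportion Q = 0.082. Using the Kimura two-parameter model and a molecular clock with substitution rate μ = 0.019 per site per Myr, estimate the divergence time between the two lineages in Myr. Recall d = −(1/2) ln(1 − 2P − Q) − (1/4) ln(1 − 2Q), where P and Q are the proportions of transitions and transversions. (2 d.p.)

12.06

Under the Kimura two-parameter model, d = −½ ln(1 − 2P − Q) − ¼ ln(1 − 2Q).
1 − 2P − Q = 0.4372, giving −½ ln(0.4372) = 0.413682.
1 − 2Q = 0.836, giving −¼ ln(0.836) = 0.044782.
d = 0.413682 + 0.044782 = 0.458464.
Under a molecular clock d = 2μt, so t = d/(2μ) = 0.458464 / (2 × 0.019) = 12.06 Myr.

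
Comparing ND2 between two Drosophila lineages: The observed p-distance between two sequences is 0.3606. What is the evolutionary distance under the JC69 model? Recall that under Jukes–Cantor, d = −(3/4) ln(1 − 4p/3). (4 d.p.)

0.4916

d = −(3/4) ln(1 − 4p/3) = −0.75 ln(1 − 0.4808) = −0.75 ln(0.5192)
  = −0.75 × (-0.655466) = 0.491600 substitutions/site.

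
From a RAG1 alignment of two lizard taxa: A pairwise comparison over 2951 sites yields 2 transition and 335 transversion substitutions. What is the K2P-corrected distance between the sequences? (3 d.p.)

0.125

P = 2/2951 ≈ 0.000678 and Q = 335/2951 ≈ 0.113521.
Under the Kimura two-parameter model, d = −½ ln(1 − 2P − Q) − ¼ ln(1 − 2Q).
1 − 2P − Q = 0.885123, giving −½ ln(0.885123) = 0.061014.
1 − 2Q = 0.772958, giving −¼ ln(0.772958) = 0.064383.
d = 0.061014 + 0.064383 = 0.125397.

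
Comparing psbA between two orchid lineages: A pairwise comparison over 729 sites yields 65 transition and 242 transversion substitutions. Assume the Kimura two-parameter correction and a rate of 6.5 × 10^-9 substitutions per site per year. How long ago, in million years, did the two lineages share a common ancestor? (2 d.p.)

48.43

P = 65/729 ≈ 0.089163 and Q = 242/729 ≈ 0.331962.
Under the Kimura two-parameter model, d = −½ ln(1 − 2P − Q) − ¼ ln(1 − 2Q).
1 − 2P − Q = 0.489712, giving −½ ln(0.489712) = 0.356969.
1 − 2Q = 0.336076, giving −¼ ln(0.336076) = 0.272604.
d = 0.356969 + 0.272604 = 0.629573.
Under a molecular clock d = 2μt, so t = d/(2μ) = 0.629573 / (2 × 6.5 × 10^-9) = 48.43 million years.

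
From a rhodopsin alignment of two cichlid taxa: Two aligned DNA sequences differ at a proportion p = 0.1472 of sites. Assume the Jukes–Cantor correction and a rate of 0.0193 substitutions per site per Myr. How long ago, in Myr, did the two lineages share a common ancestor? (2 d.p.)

4.25

d = −(3/4) ln(1 − 4p/3) = −0.75 ln(1 − 0.196267) = −0.75 ln(0.803733)
  = −0.75 × (-0.218488) = 0.163866 substitutions/site.
Under a molecular clock d = 2μt, so t = d/(2μ) = 0.163866 / (2 × 0.0193) = 4.25 Myr.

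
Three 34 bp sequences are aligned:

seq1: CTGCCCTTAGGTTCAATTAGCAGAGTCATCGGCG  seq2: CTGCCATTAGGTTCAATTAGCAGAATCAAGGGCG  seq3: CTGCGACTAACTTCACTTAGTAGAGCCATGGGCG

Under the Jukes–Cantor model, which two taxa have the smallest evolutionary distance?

seq1–seq2: 4/34 differ, p = 0.118, d = 0.128.
seq1–seq3: 9/34 differ, p = 0.265, d = 0.326.
seq2–seq3: 9/34 differ, p = 0.265, d = 0.326.
The smallest distance is between seq1 and seq2.

seq1 and seq2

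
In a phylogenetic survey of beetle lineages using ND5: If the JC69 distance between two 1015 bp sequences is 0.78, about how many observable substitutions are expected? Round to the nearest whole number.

492

Invert JC69: p = (3/4)(1 − e^(−4d/3)) = 0.75 × (1 − e^(-1.04)) = 0.75 × (1 − 0.353455) = 0.484909.
Expected differing sites = pL ≈ 0.484909 × 1015 = 492.182635 ≈ 492.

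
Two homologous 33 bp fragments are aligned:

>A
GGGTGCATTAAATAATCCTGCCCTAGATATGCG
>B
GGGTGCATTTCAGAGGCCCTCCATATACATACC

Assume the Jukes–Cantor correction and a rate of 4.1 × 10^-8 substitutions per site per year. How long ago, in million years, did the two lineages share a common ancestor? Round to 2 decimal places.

The sequences differ at 12 of 33 sites, so p = 12/33 ≈ 0.363636.
d = −(3/4) ln(1 − 4p/3) = −0.75 ln(1 − 0.484848) = −0.75 ln(0.515152)
  = −0.75 × (-0.663293) = 0.497470 substitutions/site.
Under a molecular clock d = 2μt, so t = d/(2μ) = 0.497470 / (2 × 4.1 × 10^-8) = 6.07 million years.

6.07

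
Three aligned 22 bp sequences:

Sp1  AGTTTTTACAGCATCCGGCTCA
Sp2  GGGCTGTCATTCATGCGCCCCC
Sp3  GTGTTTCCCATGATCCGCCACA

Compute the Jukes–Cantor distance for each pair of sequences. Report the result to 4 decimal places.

d(Sp1,Sp2) = 0.9745, d(Sp1,Sp3) = 0.5913, d(Sp2,Sp3) = 0.6987

Sp1–Sp2: 12/22 sites differ → p ≈ 0.545455, d = −0.75 ln(1 − 0.727273) = 0.974463 ≈ 0.9745.
Sp1–Sp3: 9/22 sites differ → p ≈ 0.409091, d = −0.75 ln(1 − 0.545455) = 0.591344 ≈ 0.5913.
Sp2–Sp3: 10/22 sites differ → p ≈ 0.454545, d = −0.75 ln(1 − 0.60606) = 0.698667 ≈ 0.6987.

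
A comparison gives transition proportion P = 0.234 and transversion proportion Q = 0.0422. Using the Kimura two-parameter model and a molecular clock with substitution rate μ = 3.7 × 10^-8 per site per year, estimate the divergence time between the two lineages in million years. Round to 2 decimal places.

5.12

Under the Kimura two-parameter model, d = −½ ln(1 − 2P − Q) − ¼ ln(1 − 2Q).
1 − 2P − Q = 0.4898, giving −½ ln(0.4898) = 0.356879.
1 − 2Q = 0.9156, giving −¼ ln(0.9156) = 0.022044.
d = 0.356879 + 0.022044 = 0.378923.
Under a molecular clock d = 2μt, so t = d/(2μ) = 0.378923 / (2 × 3.7 × 10^-8) = 5.12 million years.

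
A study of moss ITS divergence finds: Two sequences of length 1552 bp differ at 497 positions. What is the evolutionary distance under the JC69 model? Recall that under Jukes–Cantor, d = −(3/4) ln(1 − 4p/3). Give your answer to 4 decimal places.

p = 497/1552 ≈ 0.320232.
d = −(3/4) ln(1 − 4p/3) = −0.75 ln(1 − 0.426976) = −0.75 ln(0.573024)
  = −0.75 × (-0.556828) = 0.417621 substitutions/site.

0.4176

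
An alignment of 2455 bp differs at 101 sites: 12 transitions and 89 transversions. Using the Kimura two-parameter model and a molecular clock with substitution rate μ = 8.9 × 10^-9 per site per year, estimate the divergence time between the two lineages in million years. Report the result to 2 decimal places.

P = 12/2455 ≈ 0.004888 and Q = 89/2455 ≈ 0.036253.
Under the Kimura two-parameter model, d = −½ ln(1 − 2P − Q) − ¼ ln(1 − 2Q).
1 − 2P − Q = 0.953971, giving −½ ln(0.953971) = 0.023561.
1 − 2Q = 0.927494, giving −¼ ln(0.927494) = 0.018817.
d = 0.023561 + 0.018817 = 0.042378.
Under a molecular clock d = 2μt, so t = d/(2μ) = 0.042378 / (2 × 8.9 × 10^-9) = 2.38 million years.

2.38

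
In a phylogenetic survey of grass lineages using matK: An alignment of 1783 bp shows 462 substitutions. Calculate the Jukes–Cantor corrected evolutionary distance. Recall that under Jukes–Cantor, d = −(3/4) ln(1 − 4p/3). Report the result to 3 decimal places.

p = 462/1783 ≈ 0.259114.
d = −(3/4) ln(1 − 4p/3) = −0.75 ln(1 − 0.345485) = −0.75 ln(0.654515)
  = −0.75 × (-0.423861) = 0.317896 substitutions/site.

0.318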